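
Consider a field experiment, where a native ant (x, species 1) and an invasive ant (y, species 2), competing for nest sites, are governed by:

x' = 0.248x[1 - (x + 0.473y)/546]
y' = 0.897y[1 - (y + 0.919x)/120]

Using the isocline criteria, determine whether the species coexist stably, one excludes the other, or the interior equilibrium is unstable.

species 1 excludes species 2

Compare the nullcline intercepts: K1/α12 = 546/0.473 = 1150 > K2 = 120; K2/α21 = 120/0.919 = 131 < K1 = 546.
Since the inequalities point opposite ways, species 1 can invade but species 2 cannot.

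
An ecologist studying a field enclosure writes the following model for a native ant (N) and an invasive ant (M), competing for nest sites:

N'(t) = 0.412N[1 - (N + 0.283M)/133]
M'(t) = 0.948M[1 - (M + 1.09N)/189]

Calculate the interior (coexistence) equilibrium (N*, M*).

Setting both brackets to zero gives the nullclines N + 0.283M = 133 and 1.09N + M = 189.
Substituting M = 189 - 1.09N into the first: N(1 - 0.283·1.09) = 133 - 0.283·189.
So N* = 79.5/0.692 = 115, and then M* = 189 - 1.09·115 = 63.7.

N* ≈ 115, M* ≈ 63.7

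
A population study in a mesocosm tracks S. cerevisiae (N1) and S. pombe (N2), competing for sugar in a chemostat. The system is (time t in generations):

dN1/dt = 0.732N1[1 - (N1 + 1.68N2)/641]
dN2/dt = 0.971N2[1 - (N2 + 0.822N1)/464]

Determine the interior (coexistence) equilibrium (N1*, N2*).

Setting both brackets to zero gives the nullclines N1 + 1.68N2 = 641 and 0.822N1 + N2 = 464.
Substituting N2 = 464 - 0.822N1 into the first: N1(1 - 1.68·0.822) = 641 - 1.68·464.
So N1* = -139/-0.381 = 364, and then N2* = 464 - 0.822·364 = 165.

N1* ≈ 364, N2* ≈ 165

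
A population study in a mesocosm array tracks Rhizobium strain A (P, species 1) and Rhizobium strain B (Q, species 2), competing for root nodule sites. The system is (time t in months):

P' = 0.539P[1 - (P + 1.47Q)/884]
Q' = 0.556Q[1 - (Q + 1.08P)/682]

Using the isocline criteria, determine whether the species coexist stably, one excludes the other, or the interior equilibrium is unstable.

unstable coexistence (outcome depends on initial conditions)

Compare the nullcline intercepts: K1/α12 = 884/1.47 = 601 < K2 = 682; K2/α21 = 682/1.08 = 631 < K1 = 884.
Since both are reversed, neither can invade when rare; the interior point is a saddle.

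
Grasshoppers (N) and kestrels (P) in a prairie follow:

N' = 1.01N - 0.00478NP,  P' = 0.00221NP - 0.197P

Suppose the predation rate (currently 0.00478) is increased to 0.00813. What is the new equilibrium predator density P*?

P* ≈ 124

At the interior fixed point, setting dN/dt = 0 with N > 0 fixes P* = (prey growth rate)/(NP coefficient) — independent of the other coefficients.
With the change, P* = 1.01/0.00813 = 124; it falls from 211.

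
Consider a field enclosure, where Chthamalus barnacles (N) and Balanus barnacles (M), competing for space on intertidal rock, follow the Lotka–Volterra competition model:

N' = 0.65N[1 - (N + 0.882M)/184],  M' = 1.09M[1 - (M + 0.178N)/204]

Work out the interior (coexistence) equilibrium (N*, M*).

N* ≈ 4.83, M* ≈ 203

Setting both brackets to zero gives the nullclines N + 0.882M = 184 and 0.178N + M = 204.
Substituting M = 204 - 0.178N into the first: N(1 - 0.882·0.178) = 184 - 0.882·204.
So N* = 4.07/0.843 = 4.83, and then M* = 204 - 0.178·4.83 = 203.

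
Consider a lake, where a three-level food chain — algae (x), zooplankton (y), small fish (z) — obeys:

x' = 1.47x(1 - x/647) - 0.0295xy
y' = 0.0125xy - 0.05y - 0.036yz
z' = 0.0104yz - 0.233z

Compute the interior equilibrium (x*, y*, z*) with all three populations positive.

From dz/dt = 0: 0.0104y* = 0.233, so y* = 22.4.
From dx/dt = 0: 1.47(1 - x*/647) = 0.0295·22.4, giving x* = 647·(1 - 0.45) = 356.
From dy/dt = 0: 0.0125·356 - 0.05 = 0.036z*, so z* = 4.4/0.036 = 122.

x* ≈ 356, y* ≈ 22.4, z* ≈ 122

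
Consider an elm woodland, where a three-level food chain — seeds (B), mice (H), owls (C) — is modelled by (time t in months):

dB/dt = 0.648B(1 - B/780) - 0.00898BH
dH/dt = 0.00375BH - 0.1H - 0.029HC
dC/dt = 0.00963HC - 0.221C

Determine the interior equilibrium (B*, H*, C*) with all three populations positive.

From dC/dt = 0: 0.00963H* = 0.221, so H* = 22.9.
From dB/dt = 0: 0.648(1 - B*/780) = 0.00898·22.9, giving B* = 780·(1 - 0.318) = 532.
From dH/dt = 0: 0.00375·532 - 0.1 = 0.029C*, so C* = 1.89/0.029 = 65.3.

B* ≈ 532, H* ≈ 22.9, C* ≈ 65.3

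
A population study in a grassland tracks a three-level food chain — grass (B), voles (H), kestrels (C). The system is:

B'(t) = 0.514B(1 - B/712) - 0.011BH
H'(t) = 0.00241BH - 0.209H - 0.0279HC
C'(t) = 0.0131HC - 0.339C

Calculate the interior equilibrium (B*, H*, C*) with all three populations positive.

B* ≈ 318, H* ≈ 25.9, C* ≈ 20

From dC/dt = 0: 0.0131H* = 0.339, so H* = 25.9.
From dB/dt = 0: 0.514(1 - B*/712) = 0.011·25.9, giving B* = 712·(1 - 0.554) = 318.
From dH/dt = 0: 0.00241·318 - 0.209 = 0.0279C*, so C* = 0.557/0.0279 = 20.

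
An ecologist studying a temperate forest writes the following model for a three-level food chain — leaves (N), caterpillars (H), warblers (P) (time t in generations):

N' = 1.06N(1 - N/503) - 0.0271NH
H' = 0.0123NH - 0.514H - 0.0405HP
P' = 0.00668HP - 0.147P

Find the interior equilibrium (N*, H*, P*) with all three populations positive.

N* ≈ 220, H* ≈ 22, P* ≈ 54.1

From dP/dt = 0: 0.00668H* = 0.147, so H* = 22.
From dN/dt = 0: 1.06(1 - N*/503) = 0.0271·22, giving N* = 503·(1 - 0.563) = 220.
From dH/dt = 0: 0.0123·220 - 0.514 = 0.0405P*, so P* = 2.19/0.0405 = 54.1.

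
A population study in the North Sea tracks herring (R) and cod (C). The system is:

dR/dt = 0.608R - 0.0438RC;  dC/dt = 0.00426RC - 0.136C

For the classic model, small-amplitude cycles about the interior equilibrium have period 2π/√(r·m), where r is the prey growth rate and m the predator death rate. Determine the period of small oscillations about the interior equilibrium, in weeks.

T ≈ 21.9 weeks

Here r = 0.608 and m = 0.136, so r·m = 0.0827.
ω = √0.0827 = 0.288 per week, hence T = 2π/ω ≈ 21.9 weeks.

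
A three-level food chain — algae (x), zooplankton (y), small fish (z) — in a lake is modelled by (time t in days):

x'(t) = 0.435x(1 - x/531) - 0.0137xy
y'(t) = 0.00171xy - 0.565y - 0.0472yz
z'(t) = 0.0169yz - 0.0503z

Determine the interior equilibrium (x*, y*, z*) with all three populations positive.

x* ≈ 481, y* ≈ 2.98, z* ≈ 5.46

From dz/dt = 0: 0.0169y* = 0.0503, so y* = 2.98.
From dx/dt = 0: 0.435(1 - x*/531) = 0.0137·2.98, giving x* = 531·(1 - 0.0937) = 481.
From dy/dt = 0: 0.00171·481 - 0.565 = 0.0472z*, so z* = 0.258/0.0472 = 5.46.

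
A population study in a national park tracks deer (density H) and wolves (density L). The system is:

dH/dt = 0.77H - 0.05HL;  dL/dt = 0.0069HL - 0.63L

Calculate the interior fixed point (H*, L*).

H* ≈ 91.3, L* ≈ 15.4

Set dL/dt = 0 with L > 0: 0.0069H - 0.63 = 0, so H* = 0.63/0.0069 = 91.3.
Set dH/dt = 0 with H > 0: 0.77 - 0.05L = 0, so L* = 0.77/0.05 = 15.4.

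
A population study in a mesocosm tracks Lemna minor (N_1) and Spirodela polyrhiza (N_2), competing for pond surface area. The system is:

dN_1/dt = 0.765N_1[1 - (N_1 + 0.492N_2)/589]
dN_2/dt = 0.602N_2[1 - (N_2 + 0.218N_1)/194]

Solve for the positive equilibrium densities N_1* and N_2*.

Setting both brackets to zero gives the nullclines N_1 + 0.492N_2 = 589 and 0.218N_1 + N_2 = 194.
Substituting N_2 = 194 - 0.218N_1 into the first: N_1(1 - 0.492·0.218) = 589 - 0.492·194.
So N_1* = 494/0.893 = 553, and then N_2* = 194 - 0.218·553 = 73.5.

N_1* ≈ 553, N_2* ≈ 73.5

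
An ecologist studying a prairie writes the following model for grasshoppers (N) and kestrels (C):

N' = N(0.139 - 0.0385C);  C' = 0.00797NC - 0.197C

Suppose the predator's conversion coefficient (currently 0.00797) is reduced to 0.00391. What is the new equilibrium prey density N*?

At the interior fixed point, setting dC/dt = 0 with C > 0 fixes N* = (predator death rate)/(NC coefficient) — independent of the other coefficients.
With the change, N* = 0.197/0.00391 = 50.4; it rises from 24.7.

N* ≈ 50.4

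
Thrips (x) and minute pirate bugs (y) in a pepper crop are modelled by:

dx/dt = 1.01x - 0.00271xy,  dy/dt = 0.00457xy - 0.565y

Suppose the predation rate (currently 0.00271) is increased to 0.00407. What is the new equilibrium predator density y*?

At the interior fixed point, setting dx/dt = 0 with x > 0 fixes y* = (prey growth rate)/(xy coefficient) — independent of the other coefficients.
With the change, y* = 1.01/0.00407 = 248; it falls from 373.

y* ≈ 248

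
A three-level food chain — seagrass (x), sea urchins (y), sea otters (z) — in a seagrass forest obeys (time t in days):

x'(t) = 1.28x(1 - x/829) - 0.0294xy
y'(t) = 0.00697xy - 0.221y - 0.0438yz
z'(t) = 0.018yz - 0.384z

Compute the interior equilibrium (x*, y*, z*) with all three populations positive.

From dz/dt = 0: 0.018y* = 0.384, so y* = 21.3.
From dx/dt = 0: 1.28(1 - x*/829) = 0.0294·21.3, giving x* = 829·(1 - 0.49) = 423.
From dy/dt = 0: 0.00697·423 - 0.221 = 0.0438z*, so z* = 2.73/0.0438 = 62.2.

x* ≈ 423, y* ≈ 21.3, z* ≈ 62.2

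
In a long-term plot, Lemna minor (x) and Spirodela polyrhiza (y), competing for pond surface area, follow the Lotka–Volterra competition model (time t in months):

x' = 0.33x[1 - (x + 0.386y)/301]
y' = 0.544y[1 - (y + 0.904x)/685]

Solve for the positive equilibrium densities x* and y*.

x* ≈ 56.2, y* ≈ 634

Setting both brackets to zero gives the nullclines x + 0.386y = 301 and 0.904x + y = 685.
Substituting y = 685 - 0.904x into the first: x(1 - 0.386·0.904) = 301 - 0.386·685.
So x* = 36.6/0.651 = 56.2, and then y* = 685 - 0.904·56.2 = 634.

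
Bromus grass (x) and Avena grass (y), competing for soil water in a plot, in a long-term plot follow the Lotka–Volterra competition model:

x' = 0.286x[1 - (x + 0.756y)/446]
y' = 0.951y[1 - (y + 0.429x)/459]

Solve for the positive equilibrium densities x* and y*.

Setting both brackets to zero gives the nullclines x + 0.756y = 446 and 0.429x + y = 459.
Substituting y = 459 - 0.429x into the first: x(1 - 0.756·0.429) = 446 - 0.756·459.
So x* = 99/0.676 = 147, and then y* = 459 - 0.429·147 = 396.

x* ≈ 147, y* ≈ 396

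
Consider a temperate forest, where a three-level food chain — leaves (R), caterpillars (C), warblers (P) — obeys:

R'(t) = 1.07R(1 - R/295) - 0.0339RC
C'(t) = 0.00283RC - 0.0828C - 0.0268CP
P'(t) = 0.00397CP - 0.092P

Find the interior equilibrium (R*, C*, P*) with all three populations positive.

R* ≈ 78.4, C* ≈ 23.2, P* ≈ 5.19

From dP/dt = 0: 0.00397C* = 0.092, so C* = 23.2.
From dR/dt = 0: 1.07(1 - R*/295) = 0.0339·23.2, giving R* = 295·(1 - 0.734) = 78.4.
From dC/dt = 0: 0.00283·78.4 - 0.0828 = 0.0268P*, so P* = 0.139/0.0268 = 5.19.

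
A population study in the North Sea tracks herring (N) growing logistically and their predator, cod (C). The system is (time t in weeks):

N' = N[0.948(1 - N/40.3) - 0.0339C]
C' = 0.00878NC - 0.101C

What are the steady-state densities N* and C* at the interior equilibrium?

From dC/dt = 0 with C > 0: 0.00878N* = 0.101, so N* = 11.5.
Substitute into dN/dt = 0: 0.948(1 - 11.5/40.3) = 0.0339C*.
The bracket is 0.715, giving C* = 0.677/0.0339 = 20.

N* ≈ 11.5, C* ≈ 20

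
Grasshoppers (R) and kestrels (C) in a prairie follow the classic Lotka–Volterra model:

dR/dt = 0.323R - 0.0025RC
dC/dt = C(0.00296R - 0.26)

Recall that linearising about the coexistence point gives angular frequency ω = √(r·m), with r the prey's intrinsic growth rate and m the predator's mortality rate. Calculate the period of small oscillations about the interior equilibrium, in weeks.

Here r = 0.323 and m = 0.26, so r·m = 0.084.
ω = √0.084 = 0.29 per week, hence T = 2π/ω ≈ 21.7 weeks.

T ≈ 21.7 weeks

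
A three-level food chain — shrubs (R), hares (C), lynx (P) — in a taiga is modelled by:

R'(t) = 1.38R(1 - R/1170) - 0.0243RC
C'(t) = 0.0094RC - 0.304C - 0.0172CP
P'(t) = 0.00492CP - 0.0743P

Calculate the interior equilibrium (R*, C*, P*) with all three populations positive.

R* ≈ 859, C* ≈ 15.1, P* ≈ 452

From dP/dt = 0: 0.00492C* = 0.0743, so C* = 15.1.
From dR/dt = 0: 1.38(1 - R*/1170) = 0.0243·15.1, giving R* = 1170·(1 - 0.266) = 859.
From dC/dt = 0: 0.0094·859 - 0.304 = 0.0172P*, so P* = 7.77/0.0172 = 452.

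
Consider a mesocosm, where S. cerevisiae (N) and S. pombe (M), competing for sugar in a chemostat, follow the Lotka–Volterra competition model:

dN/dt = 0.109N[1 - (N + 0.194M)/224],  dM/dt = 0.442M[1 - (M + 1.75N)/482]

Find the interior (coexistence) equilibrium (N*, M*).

Setting both brackets to zero gives the nullclines N + 0.194M = 224 and 1.75N + M = 482.
Substituting M = 482 - 1.75N into the first: N(1 - 0.194·1.75) = 224 - 0.194·482.
So N* = 130/0.66 = 198, and then M* = 482 - 1.75·198 = 136.

N* ≈ 198, M* ≈ 136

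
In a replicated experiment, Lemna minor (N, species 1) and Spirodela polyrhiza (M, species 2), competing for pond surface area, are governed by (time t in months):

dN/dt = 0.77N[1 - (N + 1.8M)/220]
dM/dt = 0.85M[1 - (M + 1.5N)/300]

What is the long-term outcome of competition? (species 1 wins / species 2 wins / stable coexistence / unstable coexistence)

unstable coexistence (outcome depends on initial conditions)

Compare the nullcline intercepts: K1/α12 = 220/1.8 = 122 < K2 = 300; K2/α21 = 300/1.5 = 200 < K1 = 220.
Since both are reversed, neither can invade when rare; the interior point is a saddle.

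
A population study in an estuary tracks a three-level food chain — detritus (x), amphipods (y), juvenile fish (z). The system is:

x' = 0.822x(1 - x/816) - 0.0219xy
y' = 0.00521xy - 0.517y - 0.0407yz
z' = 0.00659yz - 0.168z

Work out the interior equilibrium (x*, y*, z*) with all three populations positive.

From dz/dt = 0: 0.00659y* = 0.168, so y* = 25.5.
From dx/dt = 0: 0.822(1 - x*/816) = 0.0219·25.5, giving x* = 816·(1 - 0.679) = 262.
From dy/dt = 0: 0.00521·262 - 0.517 = 0.0407z*, so z* = 0.847/0.0407 = 20.8.

x* ≈ 262, y* ≈ 25.5, z* ≈ 20.8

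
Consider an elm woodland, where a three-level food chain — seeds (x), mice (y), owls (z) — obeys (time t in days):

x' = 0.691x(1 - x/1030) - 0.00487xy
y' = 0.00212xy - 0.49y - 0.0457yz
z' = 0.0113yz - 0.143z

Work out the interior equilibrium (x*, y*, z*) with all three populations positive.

From dz/dt = 0: 0.0113y* = 0.143, so y* = 12.7.
From dx/dt = 0: 0.691(1 - x*/1030) = 0.00487·12.7, giving x* = 1030·(1 - 0.0892) = 938.
From dy/dt = 0: 0.00212·938 - 0.49 = 0.0457z*, so z* = 1.5/0.0457 = 32.8.

x* ≈ 938, y* ≈ 12.7, z* ≈ 32.8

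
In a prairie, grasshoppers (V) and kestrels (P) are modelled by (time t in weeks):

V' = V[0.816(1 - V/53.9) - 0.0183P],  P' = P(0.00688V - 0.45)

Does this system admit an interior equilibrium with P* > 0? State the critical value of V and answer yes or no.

The predator equation gives dP/dt > 0 only when V > 0.45/0.00688 = 65.4.
Without the predator, V → K = 53.9. Since 53.9 < 65.4, the predator cannot invade.

Threshold V = 65.4; K < 65.4, so no, the predator goes extinct.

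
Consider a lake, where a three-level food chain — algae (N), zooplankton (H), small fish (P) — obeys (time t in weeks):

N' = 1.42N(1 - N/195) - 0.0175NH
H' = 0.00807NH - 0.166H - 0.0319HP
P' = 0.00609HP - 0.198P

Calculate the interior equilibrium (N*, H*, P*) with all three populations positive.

From dP/dt = 0: 0.00609H* = 0.198, so H* = 32.5.
From dN/dt = 0: 1.42(1 - N*/195) = 0.0175·32.5, giving N* = 195·(1 - 0.401) = 117.
From dH/dt = 0: 0.00807·117 - 0.166 = 0.0319P*, so P* = 0.777/0.0319 = 24.4.

N* ≈ 117, H* ≈ 32.5, P* ≈ 24.4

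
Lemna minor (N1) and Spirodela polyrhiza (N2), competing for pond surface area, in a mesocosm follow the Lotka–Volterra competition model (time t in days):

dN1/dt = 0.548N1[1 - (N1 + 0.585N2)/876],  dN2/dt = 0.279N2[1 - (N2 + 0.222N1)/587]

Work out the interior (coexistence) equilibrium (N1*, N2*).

N1* ≈ 612, N2* ≈ 451

Setting both brackets to zero gives the nullclines N1 + 0.585N2 = 876 and 0.222N1 + N2 = 587.
Substituting N2 = 587 - 0.222N1 into the first: N1(1 - 0.585·0.222) = 876 - 0.585·587.
So N1* = 533/0.87 = 612, and then N2* = 587 - 0.222·612 = 451.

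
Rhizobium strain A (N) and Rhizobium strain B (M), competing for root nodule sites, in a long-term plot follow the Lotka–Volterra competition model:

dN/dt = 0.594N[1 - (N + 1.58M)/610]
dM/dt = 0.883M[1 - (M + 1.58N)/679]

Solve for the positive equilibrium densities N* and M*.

N* ≈ 309, M* ≈ 190

Setting both brackets to zero gives the nullclines N + 1.58M = 610 and 1.58N + M = 679.
Substituting M = 679 - 1.58N into the first: N(1 - 1.58·1.58) = 610 - 1.58·679.
So N* = -463/-1.5 = 309, and then M* = 679 - 1.58·309 = 190.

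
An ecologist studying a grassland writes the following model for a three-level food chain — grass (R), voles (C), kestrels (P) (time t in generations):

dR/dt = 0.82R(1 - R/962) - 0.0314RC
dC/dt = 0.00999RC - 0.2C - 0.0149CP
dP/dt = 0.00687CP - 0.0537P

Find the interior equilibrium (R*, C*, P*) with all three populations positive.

R* ≈ 674, C* ≈ 7.82, P* ≈ 439

From dP/dt = 0: 0.00687C* = 0.0537, so C* = 7.82.
From dR/dt = 0: 0.82(1 - R*/962) = 0.0314·7.82, giving R* = 962·(1 - 0.299) = 674.
From dC/dt = 0: 0.00999·674 - 0.2 = 0.0149P*, so P* = 6.53/0.0149 = 439.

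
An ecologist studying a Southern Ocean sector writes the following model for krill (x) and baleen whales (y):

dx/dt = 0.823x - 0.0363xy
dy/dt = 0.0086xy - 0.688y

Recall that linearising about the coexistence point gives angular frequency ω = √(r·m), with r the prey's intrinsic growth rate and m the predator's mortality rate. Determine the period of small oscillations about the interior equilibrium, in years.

Here r = 0.823 and m = 0.688, so r·m = 0.566.
ω = √0.566 = 0.752 per year, hence T = 2π/ω ≈ 8.35 years.

T ≈ 8.35 years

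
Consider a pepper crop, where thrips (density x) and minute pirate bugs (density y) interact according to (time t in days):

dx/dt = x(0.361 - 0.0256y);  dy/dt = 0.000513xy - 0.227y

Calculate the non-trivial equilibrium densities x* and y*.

Set dy/dt = 0 with y > 0: 0.000513x - 0.227 = 0, so x* = 0.227/0.000513 = 442.
Set dx/dt = 0 with x > 0: 0.361 - 0.0256y = 0, so y* = 0.361/0.0256 = 14.1.

x* ≈ 442, y* ≈ 14.1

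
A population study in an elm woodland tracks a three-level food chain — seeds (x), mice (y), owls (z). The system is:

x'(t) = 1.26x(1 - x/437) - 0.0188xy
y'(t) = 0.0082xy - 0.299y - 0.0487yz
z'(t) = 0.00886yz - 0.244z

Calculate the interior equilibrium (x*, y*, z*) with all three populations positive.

x* ≈ 257, y* ≈ 27.5, z* ≈ 37.2

From dz/dt = 0: 0.00886y* = 0.244, so y* = 27.5.
From dx/dt = 0: 1.26(1 - x*/437) = 0.0188·27.5, giving x* = 437·(1 - 0.411) = 257.
From dy/dt = 0: 0.0082·257 - 0.299 = 0.0487z*, so z* = 1.81/0.0487 = 37.2.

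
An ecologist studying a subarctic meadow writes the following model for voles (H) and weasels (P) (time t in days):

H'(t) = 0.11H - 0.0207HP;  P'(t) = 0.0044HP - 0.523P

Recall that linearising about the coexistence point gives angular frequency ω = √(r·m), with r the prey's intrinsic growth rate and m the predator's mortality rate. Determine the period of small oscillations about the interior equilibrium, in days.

Here r = 0.11 and m = 0.523, so r·m = 0.0575.
ω = √0.0575 = 0.24 per day, hence T = 2π/ω ≈ 26.2 days.

T ≈ 26.2 days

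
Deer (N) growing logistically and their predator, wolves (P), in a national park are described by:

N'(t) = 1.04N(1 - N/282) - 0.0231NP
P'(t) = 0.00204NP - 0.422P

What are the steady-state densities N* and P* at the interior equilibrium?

From dP/dt = 0 with P > 0: 0.00204N* = 0.422, so N* = 207.
Substitute into dN/dt = 0: 1.04(1 - 207/282) = 0.0231P*.
The bracket is 0.266, giving P* = 0.277/0.0231 = 12.

N* ≈ 207, P* ≈ 12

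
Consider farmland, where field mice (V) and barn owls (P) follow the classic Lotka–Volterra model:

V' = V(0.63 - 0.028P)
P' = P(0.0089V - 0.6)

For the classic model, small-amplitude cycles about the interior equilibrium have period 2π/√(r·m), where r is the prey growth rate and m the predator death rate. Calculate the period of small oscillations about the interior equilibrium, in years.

T ≈ 10.2 years

Here r = 0.63 and m = 0.6, so r·m = 0.378.
ω = √0.378 = 0.615 per year, hence T = 2π/ω ≈ 10.2 years.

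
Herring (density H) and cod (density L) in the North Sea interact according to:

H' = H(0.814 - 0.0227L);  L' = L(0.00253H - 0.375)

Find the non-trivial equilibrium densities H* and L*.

H* ≈ 148, L* ≈ 35.9

Set dL/dt = 0 with L > 0: 0.00253H - 0.375 = 0, so H* = 0.375/0.00253 = 148.
Set dH/dt = 0 with H > 0: 0.814 - 0.0227L = 0, so L* = 0.814/0.0227 = 35.9.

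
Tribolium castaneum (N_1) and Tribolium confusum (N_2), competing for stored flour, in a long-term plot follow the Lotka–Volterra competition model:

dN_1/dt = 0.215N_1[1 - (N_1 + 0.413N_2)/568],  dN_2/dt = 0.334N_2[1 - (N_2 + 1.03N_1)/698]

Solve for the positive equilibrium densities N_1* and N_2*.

N_1* ≈ 487, N_2* ≈ 197

Setting both brackets to zero gives the nullclines N_1 + 0.413N_2 = 568 and 1.03N_1 + N_2 = 698.
Substituting N_2 = 698 - 1.03N_1 into the first: N_1(1 - 0.413·1.03) = 568 - 0.413·698.
So N_1* = 280/0.575 = 487, and then N_2* = 698 - 1.03·487 = 197.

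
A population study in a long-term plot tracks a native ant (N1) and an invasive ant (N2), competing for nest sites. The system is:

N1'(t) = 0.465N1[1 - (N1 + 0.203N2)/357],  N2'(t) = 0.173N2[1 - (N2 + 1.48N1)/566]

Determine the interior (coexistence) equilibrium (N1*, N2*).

Setting both brackets to zero gives the nullclines N1 + 0.203N2 = 357 and 1.48N1 + N2 = 566.
Substituting N2 = 566 - 1.48N1 into the first: N1(1 - 0.203·1.48) = 357 - 0.203·566.
So N1* = 242/0.7 = 346, and then N2* = 566 - 1.48·346 = 53.8.

N1* ≈ 346, N2* ≈ 53.8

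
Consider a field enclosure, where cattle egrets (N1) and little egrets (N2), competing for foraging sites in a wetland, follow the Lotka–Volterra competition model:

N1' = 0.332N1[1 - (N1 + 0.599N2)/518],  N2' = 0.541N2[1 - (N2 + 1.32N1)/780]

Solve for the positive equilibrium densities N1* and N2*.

N1* ≈ 243, N2* ≈ 460

Setting both brackets to zero gives the nullclines N1 + 0.599N2 = 518 and 1.32N1 + N2 = 780.
Substituting N2 = 780 - 1.32N1 into the first: N1(1 - 0.599·1.32) = 518 - 0.599·780.
So N1* = 50.8/0.209 = 243, and then N2* = 780 - 1.32·243 = 460.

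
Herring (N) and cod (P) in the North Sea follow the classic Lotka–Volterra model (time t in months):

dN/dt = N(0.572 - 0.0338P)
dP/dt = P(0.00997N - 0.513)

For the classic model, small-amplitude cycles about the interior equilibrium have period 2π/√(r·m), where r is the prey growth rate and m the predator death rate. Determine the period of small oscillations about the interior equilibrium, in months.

Here r = 0.572 and m = 0.513, so r·m = 0.293.
ω = √0.293 = 0.542 per month, hence T = 2π/ω ≈ 11.6 months.

T ≈ 11.6 months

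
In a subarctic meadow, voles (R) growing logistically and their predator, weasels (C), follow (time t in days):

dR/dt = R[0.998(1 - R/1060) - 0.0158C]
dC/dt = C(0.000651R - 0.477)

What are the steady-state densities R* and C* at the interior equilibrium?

From dC/dt = 0 with C > 0: 0.000651R* = 0.477, so R* = 733.
Substitute into dR/dt = 0: 0.998(1 - 733/1060) = 0.0158C*.
The bracket is 0.309, giving C* = 0.308/0.0158 = 19.5.

R* ≈ 733, C* ≈ 19.5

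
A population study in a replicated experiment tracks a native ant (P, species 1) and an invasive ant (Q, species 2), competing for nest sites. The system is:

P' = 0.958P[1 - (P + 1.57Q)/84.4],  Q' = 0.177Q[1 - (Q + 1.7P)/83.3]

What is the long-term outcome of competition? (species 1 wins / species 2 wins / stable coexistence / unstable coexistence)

Compare the nullcline intercepts: K1/α12 = 84.4/1.57 = 53.8 < K2 = 83.3; K2/α21 = 83.3/1.7 = 49 < K1 = 84.4.
Since both are reversed, neither can invade when rare; the interior point is a saddle.

unstable coexistence (outcome depends on initial conditions)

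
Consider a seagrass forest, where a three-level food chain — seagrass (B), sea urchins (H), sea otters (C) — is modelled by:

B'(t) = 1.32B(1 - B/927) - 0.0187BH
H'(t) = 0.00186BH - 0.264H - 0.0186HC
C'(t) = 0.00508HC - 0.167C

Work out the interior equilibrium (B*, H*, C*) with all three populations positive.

B* ≈ 495, H* ≈ 32.9, C* ≈ 35.3

From dC/dt = 0: 0.00508H* = 0.167, so H* = 32.9.
From dB/dt = 0: 1.32(1 - B*/927) = 0.0187·32.9, giving B* = 927·(1 - 0.466) = 495.
From dH/dt = 0: 0.00186·495 - 0.264 = 0.0186C*, so C* = 0.657/0.0186 = 35.3.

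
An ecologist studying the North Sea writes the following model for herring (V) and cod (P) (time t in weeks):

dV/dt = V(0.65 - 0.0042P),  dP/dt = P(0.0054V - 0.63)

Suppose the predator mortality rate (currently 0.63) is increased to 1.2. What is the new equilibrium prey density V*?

At the interior fixed point, setting dP/dt = 0 with P > 0 fixes V* = (predator death rate)/(VP coefficient) — independent of the other coefficients.
With the change, V* = 1.2/0.0054 = 222; it rises from 117.

V* ≈ 222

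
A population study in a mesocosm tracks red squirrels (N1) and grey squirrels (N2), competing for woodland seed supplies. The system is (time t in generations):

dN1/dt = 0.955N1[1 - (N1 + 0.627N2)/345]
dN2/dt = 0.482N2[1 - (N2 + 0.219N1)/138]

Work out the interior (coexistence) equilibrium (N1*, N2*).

N1* ≈ 300, N2* ≈ 72.4

Setting both brackets to zero gives the nullclines N1 + 0.627N2 = 345 and 0.219N1 + N2 = 138.
Substituting N2 = 138 - 0.219N1 into the first: N1(1 - 0.627·0.219) = 345 - 0.627·138.
So N1* = 258/0.863 = 300, and then N2* = 138 - 0.219·300 = 72.4.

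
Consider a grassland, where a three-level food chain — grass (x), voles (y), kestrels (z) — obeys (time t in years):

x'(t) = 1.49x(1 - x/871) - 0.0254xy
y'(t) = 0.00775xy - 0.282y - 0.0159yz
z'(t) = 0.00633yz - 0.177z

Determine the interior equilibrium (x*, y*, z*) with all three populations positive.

x* ≈ 456, y* ≈ 28, z* ≈ 204

From dz/dt = 0: 0.00633y* = 0.177, so y* = 28.
From dx/dt = 0: 1.49(1 - x*/871) = 0.0254·28, giving x* = 871·(1 - 0.477) = 456.
From dy/dt = 0: 0.00775·456 - 0.282 = 0.0159z*, so z* = 3.25/0.0159 = 204.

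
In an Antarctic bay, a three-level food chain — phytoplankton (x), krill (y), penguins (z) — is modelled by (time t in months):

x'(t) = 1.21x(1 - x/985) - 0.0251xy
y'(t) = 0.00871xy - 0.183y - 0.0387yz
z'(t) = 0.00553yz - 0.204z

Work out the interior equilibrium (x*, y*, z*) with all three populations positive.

x* ≈ 231, y* ≈ 36.9, z* ≈ 47.3

From dz/dt = 0: 0.00553y* = 0.204, so y* = 36.9.
From dx/dt = 0: 1.21(1 - x*/985) = 0.0251·36.9, giving x* = 985·(1 - 0.765) = 231.
From dy/dt = 0: 0.00871·231 - 0.183 = 0.0387z*, so z* = 1.83/0.0387 = 47.3.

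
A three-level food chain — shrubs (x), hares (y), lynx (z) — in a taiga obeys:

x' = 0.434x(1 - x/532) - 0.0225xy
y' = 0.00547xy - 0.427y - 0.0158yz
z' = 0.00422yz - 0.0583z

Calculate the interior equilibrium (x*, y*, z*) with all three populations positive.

x* ≈ 151, y* ≈ 13.8, z* ≈ 25.2

From dz/dt = 0: 0.00422y* = 0.0583, so y* = 13.8.
From dx/dt = 0: 0.434(1 - x*/532) = 0.0225·13.8, giving x* = 532·(1 - 0.716) = 151.
From dy/dt = 0: 0.00547·151 - 0.427 = 0.0158z*, so z* = 0.399/0.0158 = 25.2.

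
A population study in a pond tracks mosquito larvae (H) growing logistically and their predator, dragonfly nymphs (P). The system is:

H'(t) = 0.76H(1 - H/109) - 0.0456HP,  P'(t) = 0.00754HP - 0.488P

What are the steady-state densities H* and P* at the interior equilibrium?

H* ≈ 64.7, P* ≈ 6.77

From dP/dt = 0 with P > 0: 0.00754H* = 0.488, so H* = 64.7.
Substitute into dH/dt = 0: 0.76(1 - 64.7/109) = 0.0456P*.
The bracket is 0.406, giving P* = 0.309/0.0456 = 6.77.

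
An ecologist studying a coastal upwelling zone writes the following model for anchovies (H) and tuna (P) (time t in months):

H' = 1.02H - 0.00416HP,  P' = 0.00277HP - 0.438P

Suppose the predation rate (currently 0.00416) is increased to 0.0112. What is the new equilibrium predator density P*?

P* ≈ 91.1

At the interior fixed point, setting dH/dt = 0 with H > 0 fixes P* = (prey growth rate)/(HP coefficient) — independent of the other coefficients.
With the change, P* = 1.02/0.0112 = 91.1; it falls from 245.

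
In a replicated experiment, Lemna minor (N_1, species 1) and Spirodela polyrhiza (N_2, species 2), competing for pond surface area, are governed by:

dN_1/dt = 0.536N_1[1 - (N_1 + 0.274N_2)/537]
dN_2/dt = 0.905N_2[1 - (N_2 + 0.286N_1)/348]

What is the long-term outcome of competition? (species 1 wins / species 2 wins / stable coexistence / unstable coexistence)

Compare the nullcline intercepts: K1/α12 = 537/0.274 = 1960 > K2 = 348; K2/α21 = 348/0.286 = 1220 > K1 = 537.
Since both inequalities hold, each species can invade when rare, so the interior equilibrium is stable.

stable coexistence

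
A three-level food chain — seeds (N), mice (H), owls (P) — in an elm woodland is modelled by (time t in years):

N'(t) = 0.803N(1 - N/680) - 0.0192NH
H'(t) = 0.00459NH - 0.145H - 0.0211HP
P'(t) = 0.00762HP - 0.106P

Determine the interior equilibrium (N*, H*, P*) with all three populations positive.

From dP/dt = 0: 0.00762H* = 0.106, so H* = 13.9.
From dN/dt = 0: 0.803(1 - N*/680) = 0.0192·13.9, giving N* = 680·(1 - 0.333) = 454.
From dH/dt = 0: 0.00459·454 - 0.145 = 0.0211P*, so P* = 1.94/0.0211 = 91.9.

N* ≈ 454, H* ≈ 13.9, P* ≈ 91.9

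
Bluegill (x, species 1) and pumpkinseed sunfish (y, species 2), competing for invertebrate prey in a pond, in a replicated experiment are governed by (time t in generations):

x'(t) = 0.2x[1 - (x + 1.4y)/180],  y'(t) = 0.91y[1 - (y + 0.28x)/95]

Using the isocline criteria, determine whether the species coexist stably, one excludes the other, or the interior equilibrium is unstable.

Compare the nullcline intercepts: K1/α12 = 180/1.4 = 129 > K2 = 95; K2/α21 = 95/0.28 = 339 > K1 = 180.
Since both inequalities hold, each species can invade when rare, so the interior equilibrium is stable.

stable coexistence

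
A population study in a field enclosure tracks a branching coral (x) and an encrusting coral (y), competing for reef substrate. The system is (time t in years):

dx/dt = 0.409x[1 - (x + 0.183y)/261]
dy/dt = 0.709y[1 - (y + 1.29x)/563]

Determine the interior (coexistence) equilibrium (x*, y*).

x* ≈ 207, y* ≈ 296

Setting both brackets to zero gives the nullclines x + 0.183y = 261 and 1.29x + y = 563.
Substituting y = 563 - 1.29x into the first: x(1 - 0.183·1.29) = 261 - 0.183·563.
So x* = 158/0.764 = 207, and then y* = 563 - 1.29·207 = 296.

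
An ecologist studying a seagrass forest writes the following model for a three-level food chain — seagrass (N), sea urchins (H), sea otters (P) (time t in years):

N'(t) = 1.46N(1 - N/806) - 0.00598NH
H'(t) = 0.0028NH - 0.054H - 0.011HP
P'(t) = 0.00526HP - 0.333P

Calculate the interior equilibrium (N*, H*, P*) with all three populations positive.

N* ≈ 597, H* ≈ 63.3, P* ≈ 147

From dP/dt = 0: 0.00526H* = 0.333, so H* = 63.3.
From dN/dt = 0: 1.46(1 - N*/806) = 0.00598·63.3, giving N* = 806·(1 - 0.259) = 597.
From dH/dt = 0: 0.0028·597 - 0.054 = 0.011P*, so P* = 1.62/0.011 = 147.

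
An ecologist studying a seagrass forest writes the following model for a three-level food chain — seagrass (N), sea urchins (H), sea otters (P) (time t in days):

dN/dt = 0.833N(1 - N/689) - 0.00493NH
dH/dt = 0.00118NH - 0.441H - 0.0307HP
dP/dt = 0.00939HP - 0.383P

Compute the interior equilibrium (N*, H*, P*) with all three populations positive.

N* ≈ 523, H* ≈ 40.8, P* ≈ 5.73

From dP/dt = 0: 0.00939H* = 0.383, so H* = 40.8.
From dN/dt = 0: 0.833(1 - N*/689) = 0.00493·40.8, giving N* = 689·(1 - 0.241) = 523.
From dH/dt = 0: 0.00118·523 - 0.441 = 0.0307P*, so P* = 0.176/0.0307 = 5.73.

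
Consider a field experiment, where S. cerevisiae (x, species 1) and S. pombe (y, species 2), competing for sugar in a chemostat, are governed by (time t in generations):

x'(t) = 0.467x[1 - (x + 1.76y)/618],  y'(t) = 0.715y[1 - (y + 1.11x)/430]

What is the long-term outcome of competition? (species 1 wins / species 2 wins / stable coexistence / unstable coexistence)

unstable coexistence (outcome depends on initial conditions)

Compare the nullcline intercepts: K1/α12 = 618/1.76 = 351 < K2 = 430; K2/α21 = 430/1.11 = 387 < K1 = 618.
Since both are reversed, neither can invade when rare; the interior point is a saddle.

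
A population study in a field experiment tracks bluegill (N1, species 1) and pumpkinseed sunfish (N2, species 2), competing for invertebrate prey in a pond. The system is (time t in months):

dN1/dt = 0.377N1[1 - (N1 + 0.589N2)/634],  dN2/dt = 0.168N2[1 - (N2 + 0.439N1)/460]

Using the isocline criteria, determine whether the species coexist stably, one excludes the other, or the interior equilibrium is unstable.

Compare the nullcline intercepts: K1/α12 = 634/0.589 = 1080 > K2 = 460; K2/α21 = 460/0.439 = 1050 > K1 = 634.
Since both inequalities hold, each species can invade when rare, so the interior equilibrium is stable.

stable coexistence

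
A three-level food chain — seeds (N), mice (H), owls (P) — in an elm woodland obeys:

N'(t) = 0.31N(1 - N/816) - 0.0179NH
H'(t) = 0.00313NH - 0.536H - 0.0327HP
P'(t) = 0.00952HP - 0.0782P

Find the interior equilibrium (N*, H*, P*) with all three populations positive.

From dP/dt = 0: 0.00952H* = 0.0782, so H* = 8.21.
From dN/dt = 0: 0.31(1 - N*/816) = 0.0179·8.21, giving N* = 816·(1 - 0.474) = 429.
From dH/dt = 0: 0.00313·429 - 0.536 = 0.0327P*, so P* = 0.807/0.0327 = 24.7.

N* ≈ 429, H* ≈ 8.21, P* ≈ 24.7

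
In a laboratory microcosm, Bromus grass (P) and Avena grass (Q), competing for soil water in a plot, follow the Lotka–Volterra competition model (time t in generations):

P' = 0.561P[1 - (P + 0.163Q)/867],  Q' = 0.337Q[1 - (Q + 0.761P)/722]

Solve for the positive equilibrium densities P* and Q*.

P* ≈ 855, Q* ≈ 71

Setting both brackets to zero gives the nullclines P + 0.163Q = 867 and 0.761P + Q = 722.
Substituting Q = 722 - 0.761P into the first: P(1 - 0.163·0.761) = 867 - 0.163·722.
So P* = 749/0.876 = 855, and then Q* = 722 - 0.761·855 = 71.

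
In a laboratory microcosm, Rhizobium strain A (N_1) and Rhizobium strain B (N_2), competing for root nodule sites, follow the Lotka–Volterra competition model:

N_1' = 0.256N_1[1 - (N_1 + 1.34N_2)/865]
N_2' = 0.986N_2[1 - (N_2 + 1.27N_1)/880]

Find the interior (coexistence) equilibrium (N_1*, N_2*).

Setting both brackets to zero gives the nullclines N_1 + 1.34N_2 = 865 and 1.27N_1 + N_2 = 880.
Substituting N_2 = 880 - 1.27N_1 into the first: N_1(1 - 1.34·1.27) = 865 - 1.34·880.
So N_1* = -314/-0.702 = 448, and then N_2* = 880 - 1.27·448 = 311.

N_1* ≈ 448, N_2* ≈ 311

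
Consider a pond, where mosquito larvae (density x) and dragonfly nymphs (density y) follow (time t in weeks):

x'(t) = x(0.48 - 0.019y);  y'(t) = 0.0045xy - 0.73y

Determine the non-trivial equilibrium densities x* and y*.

Set dy/dt = 0 with y > 0: 0.0045x - 0.73 = 0, so x* = 0.73/0.0045 = 162.
Set dx/dt = 0 with x > 0: 0.48 - 0.019y = 0, so y* = 0.48/0.019 = 25.3.

x* ≈ 162, y* ≈ 25.3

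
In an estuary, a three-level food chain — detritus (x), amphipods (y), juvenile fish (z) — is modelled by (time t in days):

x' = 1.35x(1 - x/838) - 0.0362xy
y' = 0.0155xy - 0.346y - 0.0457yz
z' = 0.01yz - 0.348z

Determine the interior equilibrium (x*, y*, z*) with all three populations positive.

From dz/dt = 0: 0.01y* = 0.348, so y* = 34.8.
From dx/dt = 0: 1.35(1 - x*/838) = 0.0362·34.8, giving x* = 838·(1 - 0.933) = 56.
From dy/dt = 0: 0.0155·56 - 0.346 = 0.0457z*, so z* = 0.522/0.0457 = 11.4.

x* ≈ 56, y* ≈ 34.8, z* ≈ 11.4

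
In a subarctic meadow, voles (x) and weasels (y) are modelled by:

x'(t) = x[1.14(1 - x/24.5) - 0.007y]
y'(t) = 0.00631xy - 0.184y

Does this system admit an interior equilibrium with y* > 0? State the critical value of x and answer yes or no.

The predator equation gives dy/dt > 0 only when x > 0.184/0.00631 = 29.2.
Without the predator, x → K = 24.5. Since 24.5 < 29.2, the predator cannot invade.

Threshold x = 29.2; K < 29.2, so no, the predator goes extinct.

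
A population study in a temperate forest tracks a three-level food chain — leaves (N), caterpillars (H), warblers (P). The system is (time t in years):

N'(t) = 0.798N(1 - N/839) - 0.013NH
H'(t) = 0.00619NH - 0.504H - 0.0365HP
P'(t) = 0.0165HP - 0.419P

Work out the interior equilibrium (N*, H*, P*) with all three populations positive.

N* ≈ 492, H* ≈ 25.4, P* ≈ 69.6

From dP/dt = 0: 0.0165H* = 0.419, so H* = 25.4.
From dN/dt = 0: 0.798(1 - N*/839) = 0.013·25.4, giving N* = 839·(1 - 0.414) = 492.
From dH/dt = 0: 0.00619·492 - 0.504 = 0.0365P*, so P* = 2.54/0.0365 = 69.6.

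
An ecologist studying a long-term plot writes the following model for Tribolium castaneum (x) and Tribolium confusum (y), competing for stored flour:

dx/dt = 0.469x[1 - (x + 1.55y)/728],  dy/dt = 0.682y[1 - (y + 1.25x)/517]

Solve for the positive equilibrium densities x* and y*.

Setting both brackets to zero gives the nullclines x + 1.55y = 728 and 1.25x + y = 517.
Substituting y = 517 - 1.25x into the first: x(1 - 1.55·1.25) = 728 - 1.55·517.
So x* = -73.4/-0.938 = 78.2, and then y* = 517 - 1.25·78.2 = 419.

x* ≈ 78.2, y* ≈ 419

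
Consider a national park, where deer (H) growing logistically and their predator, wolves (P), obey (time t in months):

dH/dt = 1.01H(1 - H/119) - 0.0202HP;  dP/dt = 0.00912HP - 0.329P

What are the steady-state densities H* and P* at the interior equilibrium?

From dP/dt = 0 with P > 0: 0.00912H* = 0.329, so H* = 36.1.
Substitute into dH/dt = 0: 1.01(1 - 36.1/119) = 0.0202P*.
The bracket is 0.697, giving P* = 0.704/0.0202 = 34.8.

H* ≈ 36.1, P* ≈ 34.8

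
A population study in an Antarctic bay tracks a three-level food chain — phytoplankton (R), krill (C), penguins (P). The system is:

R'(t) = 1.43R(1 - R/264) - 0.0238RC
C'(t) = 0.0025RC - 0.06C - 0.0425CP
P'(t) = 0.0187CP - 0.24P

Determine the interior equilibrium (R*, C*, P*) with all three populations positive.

R* ≈ 208, C* ≈ 12.8, P* ≈ 10.8

From dP/dt = 0: 0.0187C* = 0.24, so C* = 12.8.
From dR/dt = 0: 1.43(1 - R*/264) = 0.0238·12.8, giving R* = 264·(1 - 0.214) = 208.
From dC/dt = 0: 0.0025·208 - 0.06 = 0.0425P*, so P* = 0.459/0.0425 = 10.8.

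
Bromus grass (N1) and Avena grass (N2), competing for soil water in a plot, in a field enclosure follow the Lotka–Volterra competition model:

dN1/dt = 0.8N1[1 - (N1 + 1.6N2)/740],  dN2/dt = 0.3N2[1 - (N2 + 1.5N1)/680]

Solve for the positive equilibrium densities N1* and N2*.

Setting both brackets to zero gives the nullclines N1 + 1.6N2 = 740 and 1.5N1 + N2 = 680.
Substituting N2 = 680 - 1.5N1 into the first: N1(1 - 1.6·1.5) = 740 - 1.6·680.
So N1* = -348/-1.4 = 249, and then N2* = 680 - 1.5·249 = 307.

N1* ≈ 249, N2* ≈ 307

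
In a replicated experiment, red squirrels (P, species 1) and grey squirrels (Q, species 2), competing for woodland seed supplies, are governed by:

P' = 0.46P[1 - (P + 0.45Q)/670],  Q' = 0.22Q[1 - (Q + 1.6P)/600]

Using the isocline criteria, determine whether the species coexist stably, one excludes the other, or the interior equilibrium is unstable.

Compare the nullcline intercepts: K1/α12 = 670/0.45 = 1490 > K2 = 600; K2/α21 = 600/1.6 = 375 < K1 = 670.
Since the inequalities point opposite ways, species 1 can invade but species 2 cannot.

species 1 excludes species 2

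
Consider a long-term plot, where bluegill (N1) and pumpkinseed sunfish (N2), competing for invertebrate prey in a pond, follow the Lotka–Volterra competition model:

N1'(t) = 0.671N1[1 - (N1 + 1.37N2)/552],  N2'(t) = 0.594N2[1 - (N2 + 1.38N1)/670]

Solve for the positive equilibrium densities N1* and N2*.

Setting both brackets to zero gives the nullclines N1 + 1.37N2 = 552 and 1.38N1 + N2 = 670.
Substituting N2 = 670 - 1.38N1 into the first: N1(1 - 1.37·1.38) = 552 - 1.37·670.
So N1* = -366/-0.891 = 411, and then N2* = 670 - 1.38·411 = 103.

N1* ≈ 411, N2* ≈ 103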